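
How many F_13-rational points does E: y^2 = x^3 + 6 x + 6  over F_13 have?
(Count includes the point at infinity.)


For each x in F_13, count y with y^2 = x^3 + 6 x + 6 mod 13:
  x = 1: RHS = 0, y in [0]  -> 1 point(s)
  x = 2: RHS = 0, y in [0]  -> 1 point(s)
  x = 3: RHS = 12, y in [5, 8]  -> 2 point(s)
  x = 4: RHS = 3, y in [4, 9]  -> 2 point(s)
  x = 7: RHS = 1, y in [1, 12]  -> 2 point(s)
  x = 9: RHS = 9, y in [3, 10]  -> 2 point(s)
  x = 10: RHS = 0, y in [0]  -> 1 point(s)
  x = 11: RHS = 12, y in [5, 8]  -> 2 point(s)
  x = 12: RHS = 12, y in [5, 8]  -> 2 point(s)
Affine points: 15. Add the point at infinity: total = 16.

#E(F_13) = 16


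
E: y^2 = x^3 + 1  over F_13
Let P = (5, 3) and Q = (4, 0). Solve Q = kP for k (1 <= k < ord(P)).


Enumerate multiples of P until we hit Q = (4, 0):
  1P = (5, 3)
  2P = (0, 1)
  3P = (4, 0)
Match found at i = 3.

k = 3


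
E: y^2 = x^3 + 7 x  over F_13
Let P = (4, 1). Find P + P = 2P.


Doubling: s = (3 x1^2 + a) / (2 y1)
s = (3*4^2 + 7) / (2*1) mod 13 = 8
x3 = s^2 - 2 x1 mod 13 = 8^2 - 2*4 = 4
y3 = s (x1 - x3) - y1 mod 13 = 8 * (4 - 4) - 1 = 12

2P = (4, 12)


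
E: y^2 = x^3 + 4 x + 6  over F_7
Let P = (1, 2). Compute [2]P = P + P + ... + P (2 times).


k = 2 = 10_2 (binary, LSB first: 01)
Double-and-add from P = (1, 2):
  bit 0 = 0: acc unchanged = O
  bit 1 = 1: acc = O + (5, 5) = (5, 5)

2P = (5, 5)


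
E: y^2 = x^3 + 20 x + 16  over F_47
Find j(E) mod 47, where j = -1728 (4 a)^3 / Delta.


Delta = -16(4 a^3 + 27 b^2) mod 47 = 17
-1728 * (4 a)^3 = -1728 * (4*20)^3 mod 47 = 37
j = 37 * 17^(-1) mod 47 = 16

j = 16 (mod 47)


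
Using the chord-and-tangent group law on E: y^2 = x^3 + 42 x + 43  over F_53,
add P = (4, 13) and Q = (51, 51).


P != Q, so use the chord formula.
s = (y2 - y1) / (x2 - x1) = (38) / (47) mod 53 = 29
x3 = s^2 - x1 - x2 mod 53 = 29^2 - 4 - 51 = 44
y3 = s (x1 - x3) - y1 mod 53 = 29 * (4 - 44) - 13 = 46

P + Q = (44, 46)


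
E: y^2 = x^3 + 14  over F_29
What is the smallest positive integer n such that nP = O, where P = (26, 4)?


Compute successive multiples of P until we hit O:
  1P = (26, 4)
  2P = (26, 25)
  3P = O

ord(P) = 3


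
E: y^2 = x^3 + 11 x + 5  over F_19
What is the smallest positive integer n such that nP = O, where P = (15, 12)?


Compute successive multiples of P until we hit O:
  1P = (15, 12)
  2P = (15, 7)
  3P = O

ord(P) = 3


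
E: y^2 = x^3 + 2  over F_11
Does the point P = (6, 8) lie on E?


Check whether y^2 = x^3 + 0 x + 2 (mod 11) for (x, y) = (6, 8).
LHS: y^2 = 8^2 mod 11 = 9
RHS: x^3 + 0 x + 2 = 6^3 + 0*6 + 2 mod 11 = 9
LHS = RHS

Yes, on the curve


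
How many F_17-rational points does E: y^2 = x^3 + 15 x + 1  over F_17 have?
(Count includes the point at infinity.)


For each x in F_17, count y with y^2 = x^3 + 15 x + 1 mod 17:
  x = 0: RHS = 1, y in [1, 16]  -> 2 point(s)
  x = 1: RHS = 0, y in [0]  -> 1 point(s)
  x = 6: RHS = 1, y in [1, 16]  -> 2 point(s)
  x = 8: RHS = 4, y in [2, 15]  -> 2 point(s)
  x = 9: RHS = 15, y in [7, 10]  -> 2 point(s)
  x = 11: RHS = 1, y in [1, 16]  -> 2 point(s)
  x = 13: RHS = 13, y in [8, 9]  -> 2 point(s)
  x = 16: RHS = 2, y in [6, 11]  -> 2 point(s)
Affine points: 15. Add the point at infinity: total = 16.

#E(F_17) = 16


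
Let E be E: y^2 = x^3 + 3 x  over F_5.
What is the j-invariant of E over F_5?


Delta = -16(4 a^3 + 27 b^2) mod 5 = 2
-1728 * (4 a)^3 = -1728 * (4*3)^3 mod 5 = 1
j = 1 * 2^(-1) mod 5 = 3

j = 3 (mod 5)


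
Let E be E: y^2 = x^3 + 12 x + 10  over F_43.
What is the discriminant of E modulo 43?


4 a^3 + 27 b^2 = 4*12^3 + 27*10^2 = 6912 + 2700 = 9612
Delta = -16 * (9612) = -153792
Delta mod 43 = 19

Delta = 19 (mod 43)


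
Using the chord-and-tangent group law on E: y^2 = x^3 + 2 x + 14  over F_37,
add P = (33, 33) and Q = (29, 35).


P != Q, so use the chord formula.
s = (y2 - y1) / (x2 - x1) = (2) / (33) mod 37 = 18
x3 = s^2 - x1 - x2 mod 37 = 18^2 - 33 - 29 = 3
y3 = s (x1 - x3) - y1 mod 37 = 18 * (33 - 3) - 33 = 26

P + Q = (3, 26)


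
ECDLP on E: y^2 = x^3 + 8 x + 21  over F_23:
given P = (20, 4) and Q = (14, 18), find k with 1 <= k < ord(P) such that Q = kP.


Enumerate multiples of P until we hit Q = (14, 18):
  1P = (20, 4)
  2P = (14, 5)
  3P = (5, 5)
  4P = (7, 12)
  5P = (4, 18)
  6P = (3, 7)
  7P = (6, 3)
  8P = (22, 9)
  9P = (16, 6)
  10P = (16, 17)
  11P = (22, 14)
  12P = (6, 20)
  13P = (3, 16)
  14P = (4, 5)
  15P = (7, 11)
  16P = (5, 18)
  17P = (14, 18)
Match found at i = 17.

k = 17


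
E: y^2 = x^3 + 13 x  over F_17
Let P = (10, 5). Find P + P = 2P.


Doubling: s = (3 x1^2 + a) / (2 y1)
s = (3*10^2 + 13) / (2*5) mod 17 = 16
x3 = s^2 - 2 x1 mod 17 = 16^2 - 2*10 = 15
y3 = s (x1 - x3) - y1 mod 17 = 16 * (10 - 15) - 5 = 0

2P = (15, 0)


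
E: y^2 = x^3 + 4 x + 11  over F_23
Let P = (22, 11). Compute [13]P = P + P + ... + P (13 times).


k = 13 = 1101_2 (binary, LSB first: 1011)
Double-and-add from P = (22, 11):
  bit 0 = 1: acc = O + (22, 11) = (22, 11)
  bit 1 = 0: acc unchanged = (22, 11)
  bit 2 = 1: acc = (22, 11) + (8, 16) = (20, 8)
  bit 3 = 1: acc = (20, 8) + (19, 0) = (2, 21)

13P = (2, 21)


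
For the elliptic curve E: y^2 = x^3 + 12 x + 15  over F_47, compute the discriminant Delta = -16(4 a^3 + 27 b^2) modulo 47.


4 a^3 + 27 b^2 = 4*12^3 + 27*15^2 = 6912 + 6075 = 12987
Delta = -16 * (12987) = -207792
Delta mod 47 = 42

Delta = 42 (mod 47)


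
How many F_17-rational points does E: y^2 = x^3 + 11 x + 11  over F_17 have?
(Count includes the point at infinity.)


For each x in F_17, count y with y^2 = x^3 + 11 x + 11 mod 17:
  x = 4: RHS = 0, y in [0]  -> 1 point(s)
  x = 5: RHS = 4, y in [2, 15]  -> 2 point(s)
  x = 6: RHS = 4, y in [2, 15]  -> 2 point(s)
  x = 8: RHS = 16, y in [4, 13]  -> 2 point(s)
  x = 10: RHS = 16, y in [4, 13]  -> 2 point(s)
  x = 11: RHS = 1, y in [1, 16]  -> 2 point(s)
  x = 12: RHS = 1, y in [1, 16]  -> 2 point(s)
  x = 14: RHS = 2, y in [6, 11]  -> 2 point(s)
  x = 15: RHS = 15, y in [7, 10]  -> 2 point(s)
  x = 16: RHS = 16, y in [4, 13]  -> 2 point(s)
Affine points: 19. Add the point at infinity: total = 20.

#E(F_17) = 20


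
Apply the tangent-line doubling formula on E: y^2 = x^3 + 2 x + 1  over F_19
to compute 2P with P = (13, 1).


Doubling: s = (3 x1^2 + a) / (2 y1)
s = (3*13^2 + 2) / (2*1) mod 19 = 17
x3 = s^2 - 2 x1 mod 19 = 17^2 - 2*13 = 16
y3 = s (x1 - x3) - y1 mod 19 = 17 * (13 - 16) - 1 = 5

2P = (16, 5)


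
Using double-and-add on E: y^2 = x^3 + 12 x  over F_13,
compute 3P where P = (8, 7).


k = 3 = 11_2 (binary, LSB first: 11)
Double-and-add from P = (8, 7):
  bit 0 = 1: acc = O + (8, 7) = (8, 7)
  bit 1 = 1: acc = (8, 7) + (0, 0) = (8, 6)

3P = (8, 6)


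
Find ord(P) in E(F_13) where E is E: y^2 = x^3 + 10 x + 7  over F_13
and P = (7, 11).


Compute successive multiples of P until we hit O:
  1P = (7, 11)
  2P = (8, 12)
  3P = (12, 10)
  4P = (6, 7)
  5P = (3, 5)
  6P = (2, 3)
  7P = (5, 0)
  8P = (2, 10)
  ... (continuing to 14P)
  14P = O

ord(P) = 14


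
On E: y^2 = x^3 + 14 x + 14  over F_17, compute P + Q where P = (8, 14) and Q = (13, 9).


P != Q, so use the chord formula.
s = (y2 - y1) / (x2 - x1) = (12) / (5) mod 17 = 16
x3 = s^2 - x1 - x2 mod 17 = 16^2 - 8 - 13 = 14
y3 = s (x1 - x3) - y1 mod 17 = 16 * (8 - 14) - 14 = 9

P + Q = (14, 9)


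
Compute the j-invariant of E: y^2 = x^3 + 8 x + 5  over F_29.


Delta = -16(4 a^3 + 27 b^2) mod 29 = 19
-1728 * (4 a)^3 = -1728 * (4*8)^3 mod 29 = 5
j = 5 * 19^(-1) mod 29 = 14

j = 14 (mod 29)


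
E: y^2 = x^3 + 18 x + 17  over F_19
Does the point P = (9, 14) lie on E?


Check whether y^2 = x^3 + 18 x + 17 (mod 19) for (x, y) = (9, 14).
LHS: y^2 = 14^2 mod 19 = 6
RHS: x^3 + 18 x + 17 = 9^3 + 18*9 + 17 mod 19 = 15
LHS != RHS

No, not on the curve


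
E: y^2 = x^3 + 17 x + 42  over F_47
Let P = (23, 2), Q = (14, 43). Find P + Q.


P != Q, so use the chord formula.
s = (y2 - y1) / (x2 - x1) = (41) / (38) mod 47 = 32
x3 = s^2 - x1 - x2 mod 47 = 32^2 - 23 - 14 = 0
y3 = s (x1 - x3) - y1 mod 47 = 32 * (23 - 0) - 2 = 29

P + Q = (0, 29)


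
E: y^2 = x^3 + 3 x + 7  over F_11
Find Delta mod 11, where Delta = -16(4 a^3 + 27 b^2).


4 a^3 + 27 b^2 = 4*3^3 + 27*7^2 = 108 + 1323 = 1431
Delta = -16 * (1431) = -22896
Delta mod 11 = 6

Delta = 6 (mod 11)


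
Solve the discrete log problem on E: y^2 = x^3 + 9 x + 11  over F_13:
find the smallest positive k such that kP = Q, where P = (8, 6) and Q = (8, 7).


Enumerate multiples of P until we hit Q = (8, 7):
  1P = (8, 6)
  2P = (7, 1)
  3P = (10, 10)
  4P = (12, 12)
  5P = (5, 5)
  6P = (3, 0)
  7P = (5, 8)
  8P = (12, 1)
  9P = (10, 3)
  10P = (7, 12)
  11P = (8, 7)
Match found at i = 11.

k = 11


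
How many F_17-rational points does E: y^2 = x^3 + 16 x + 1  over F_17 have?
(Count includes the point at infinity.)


For each x in F_17, count y with y^2 = x^3 + 16 x + 1 mod 17:
  x = 0: RHS = 1, y in [1, 16]  -> 2 point(s)
  x = 1: RHS = 1, y in [1, 16]  -> 2 point(s)
  x = 3: RHS = 8, y in [5, 12]  -> 2 point(s)
  x = 5: RHS = 2, y in [6, 11]  -> 2 point(s)
  x = 12: RHS = 0, y in [0]  -> 1 point(s)
  x = 13: RHS = 9, y in [3, 14]  -> 2 point(s)
  x = 16: RHS = 1, y in [1, 16]  -> 2 point(s)
Affine points: 13. Add the point at infinity: total = 14.

#E(F_17) = 14


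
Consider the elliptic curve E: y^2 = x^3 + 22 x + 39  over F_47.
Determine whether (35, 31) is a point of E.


Check whether y^2 = x^3 + 22 x + 39 (mod 47) for (x, y) = (35, 31).
LHS: y^2 = 31^2 mod 47 = 21
RHS: x^3 + 22 x + 39 = 35^3 + 22*35 + 39 mod 47 = 21
LHS = RHS

Yes, on the curve


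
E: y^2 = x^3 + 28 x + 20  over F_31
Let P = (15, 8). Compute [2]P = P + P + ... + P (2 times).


k = 2 = 10_2 (binary, LSB first: 01)
Double-and-add from P = (15, 8):
  bit 0 = 0: acc unchanged = O
  bit 1 = 1: acc = O + (29, 24) = (29, 24)

2P = (29, 24)


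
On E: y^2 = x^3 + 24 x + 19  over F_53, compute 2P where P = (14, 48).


Doubling: s = (3 x1^2 + a) / (2 y1)
s = (3*14^2 + 24) / (2*48) mod 53 = 13
x3 = s^2 - 2 x1 mod 53 = 13^2 - 2*14 = 35
y3 = s (x1 - x3) - y1 mod 53 = 13 * (14 - 35) - 48 = 50

2P = (35, 50)


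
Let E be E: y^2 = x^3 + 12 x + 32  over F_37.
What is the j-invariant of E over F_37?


Delta = -16(4 a^3 + 27 b^2) mod 37 = 5
-1728 * (4 a)^3 = -1728 * (4*12)^3 mod 37 = 26
j = 26 * 5^(-1) mod 37 = 20

j = 20 (mod 37)


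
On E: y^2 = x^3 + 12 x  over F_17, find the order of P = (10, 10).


Compute successive multiples of P until we hit O:
  1P = (10, 10)
  2P = (1, 8)
  3P = (5, 10)
  4P = (2, 7)
  5P = (7, 6)
  6P = (15, 6)
  7P = (11, 1)
  8P = (9, 15)
  ... (continuing to 26P)
  26P = O

ord(P) = 26


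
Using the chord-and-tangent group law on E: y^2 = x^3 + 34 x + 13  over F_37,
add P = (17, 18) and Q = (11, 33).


P != Q, so use the chord formula.
s = (y2 - y1) / (x2 - x1) = (15) / (31) mod 37 = 16
x3 = s^2 - x1 - x2 mod 37 = 16^2 - 17 - 11 = 6
y3 = s (x1 - x3) - y1 mod 37 = 16 * (17 - 6) - 18 = 10

P + Q = (6, 10)


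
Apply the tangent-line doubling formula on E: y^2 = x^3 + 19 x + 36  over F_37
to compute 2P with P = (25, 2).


Doubling: s = (3 x1^2 + a) / (2 y1)
s = (3*25^2 + 19) / (2*2) mod 37 = 11
x3 = s^2 - 2 x1 mod 37 = 11^2 - 2*25 = 34
y3 = s (x1 - x3) - y1 mod 37 = 11 * (25 - 34) - 2 = 10

2P = (34, 10)


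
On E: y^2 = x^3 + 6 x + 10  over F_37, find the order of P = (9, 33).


Compute successive multiples of P until we hit O:
  1P = (9, 33)
  2P = (9, 4)
  3P = O

ord(P) = 3


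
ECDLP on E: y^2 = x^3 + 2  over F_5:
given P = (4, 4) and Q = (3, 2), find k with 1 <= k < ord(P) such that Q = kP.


Enumerate multiples of P until we hit Q = (3, 2):
  1P = (4, 4)
  2P = (3, 2)
Match found at i = 2.

k = 2


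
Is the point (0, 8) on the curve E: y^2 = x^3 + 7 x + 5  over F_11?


Check whether y^2 = x^3 + 7 x + 5 (mod 11) for (x, y) = (0, 8).
LHS: y^2 = 8^2 mod 11 = 9
RHS: x^3 + 7 x + 5 = 0^3 + 7*0 + 5 mod 11 = 5
LHS != RHS

No, not on the curve


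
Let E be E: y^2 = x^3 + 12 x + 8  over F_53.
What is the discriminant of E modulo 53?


4 a^3 + 27 b^2 = 4*12^3 + 27*8^2 = 6912 + 1728 = 8640
Delta = -16 * (8640) = -138240
Delta mod 53 = 37

Delta = 37 (mod 53)


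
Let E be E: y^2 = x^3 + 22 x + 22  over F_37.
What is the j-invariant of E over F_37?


Delta = -16(4 a^3 + 27 b^2) mod 37 = 30
-1728 * (4 a)^3 = -1728 * (4*22)^3 mod 37 = 29
j = 29 * 30^(-1) mod 37 = 17

j = 17 (mod 37)


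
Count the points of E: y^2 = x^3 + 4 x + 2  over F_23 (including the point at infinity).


For each x in F_23, count y with y^2 = x^3 + 4 x + 2 mod 23:
  x = 0: RHS = 2, y in [5, 18]  -> 2 point(s)
  x = 2: RHS = 18, y in [8, 15]  -> 2 point(s)
  x = 3: RHS = 18, y in [8, 15]  -> 2 point(s)
  x = 4: RHS = 13, y in [6, 17]  -> 2 point(s)
  x = 5: RHS = 9, y in [3, 20]  -> 2 point(s)
  x = 6: RHS = 12, y in [9, 14]  -> 2 point(s)
  x = 9: RHS = 8, y in [10, 13]  -> 2 point(s)
  x = 18: RHS = 18, y in [8, 15]  -> 2 point(s)
  x = 20: RHS = 9, y in [3, 20]  -> 2 point(s)
  x = 21: RHS = 9, y in [3, 20]  -> 2 point(s)
Affine points: 20. Add the point at infinity: total = 21.

#E(F_23) = 21


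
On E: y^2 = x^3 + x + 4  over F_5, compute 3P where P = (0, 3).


k = 3 = 11_2 (binary, LSB first: 11)
Double-and-add from P = (0, 3):
  bit 0 = 1: acc = O + (0, 3) = (0, 3)
  bit 1 = 1: acc = (0, 3) + (1, 1) = (3, 3)

3P = (3, 3)


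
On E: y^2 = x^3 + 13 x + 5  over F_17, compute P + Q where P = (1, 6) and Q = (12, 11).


P != Q, so use the chord formula.
s = (y2 - y1) / (x2 - x1) = (5) / (11) mod 17 = 2
x3 = s^2 - x1 - x2 mod 17 = 2^2 - 1 - 12 = 8
y3 = s (x1 - x3) - y1 mod 17 = 2 * (1 - 8) - 6 = 14

P + Q = (8, 14)


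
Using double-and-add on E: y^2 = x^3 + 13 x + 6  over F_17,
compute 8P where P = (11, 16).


k = 8 = 1000_2 (binary, LSB first: 0001)
Double-and-add from P = (11, 16):
  bit 0 = 0: acc unchanged = O
  bit 1 = 0: acc unchanged = O
  bit 2 = 0: acc unchanged = O
  bit 3 = 1: acc = O + (16, 14) = (16, 14)

8P = (16, 14)


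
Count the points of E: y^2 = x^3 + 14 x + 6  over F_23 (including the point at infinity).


For each x in F_23, count y with y^2 = x^3 + 14 x + 6 mod 23:
  x = 0: RHS = 6, y in [11, 12]  -> 2 point(s)
  x = 3: RHS = 6, y in [11, 12]  -> 2 point(s)
  x = 8: RHS = 9, y in [3, 20]  -> 2 point(s)
  x = 12: RHS = 16, y in [4, 19]  -> 2 point(s)
  x = 13: RHS = 16, y in [4, 19]  -> 2 point(s)
  x = 14: RHS = 2, y in [5, 18]  -> 2 point(s)
  x = 15: RHS = 3, y in [7, 16]  -> 2 point(s)
  x = 16: RHS = 2, y in [5, 18]  -> 2 point(s)
  x = 18: RHS = 18, y in [8, 15]  -> 2 point(s)
  x = 19: RHS = 1, y in [1, 22]  -> 2 point(s)
  x = 20: RHS = 6, y in [11, 12]  -> 2 point(s)
  x = 21: RHS = 16, y in [4, 19]  -> 2 point(s)
Affine points: 24. Add the point at infinity: total = 25.

#E(F_23) = 25


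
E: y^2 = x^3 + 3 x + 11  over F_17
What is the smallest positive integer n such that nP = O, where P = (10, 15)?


Compute successive multiples of P until we hit O:
  1P = (10, 15)
  2P = (5, 10)
  3P = (3, 9)
  4P = (3, 8)
  5P = (5, 7)
  6P = (10, 2)
  7P = O

ord(P) = 7


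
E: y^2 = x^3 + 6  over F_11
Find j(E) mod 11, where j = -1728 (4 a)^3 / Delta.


Delta = -16(4 a^3 + 27 b^2) mod 11 = 2
-1728 * (4 a)^3 = -1728 * (4*0)^3 mod 11 = 0
j = 0 * 2^(-1) mod 11 = 0

j = 0 (mod 11)


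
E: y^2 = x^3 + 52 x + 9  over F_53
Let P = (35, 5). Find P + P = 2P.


Doubling: s = (3 x1^2 + a) / (2 y1)
s = (3*35^2 + 52) / (2*5) mod 53 = 7
x3 = s^2 - 2 x1 mod 53 = 7^2 - 2*35 = 32
y3 = s (x1 - x3) - y1 mod 53 = 7 * (35 - 32) - 5 = 16

2P = (32, 16)


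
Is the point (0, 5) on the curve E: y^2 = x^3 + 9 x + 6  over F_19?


Check whether y^2 = x^3 + 9 x + 6 (mod 19) for (x, y) = (0, 5).
LHS: y^2 = 5^2 mod 19 = 6
RHS: x^3 + 9 x + 6 = 0^3 + 9*0 + 6 mod 19 = 6
LHS = RHS

Yes, on the curve


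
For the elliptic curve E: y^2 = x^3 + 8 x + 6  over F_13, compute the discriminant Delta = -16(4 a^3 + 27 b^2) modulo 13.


4 a^3 + 27 b^2 = 4*8^3 + 27*6^2 = 2048 + 972 = 3020
Delta = -16 * (3020) = -48320
Delta mod 13 = 1

Delta = 1 (mod 13)


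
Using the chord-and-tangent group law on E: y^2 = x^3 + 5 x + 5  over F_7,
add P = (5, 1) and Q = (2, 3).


P != Q, so use the chord formula.
s = (y2 - y1) / (x2 - x1) = (2) / (4) mod 7 = 4
x3 = s^2 - x1 - x2 mod 7 = 4^2 - 5 - 2 = 2
y3 = s (x1 - x3) - y1 mod 7 = 4 * (5 - 2) - 1 = 4

P + Q = (2, 4)


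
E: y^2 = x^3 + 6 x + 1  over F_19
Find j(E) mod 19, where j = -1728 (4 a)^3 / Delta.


Delta = -16(4 a^3 + 27 b^2) mod 19 = 13
-1728 * (4 a)^3 = -1728 * (4*6)^3 mod 19 = 11
j = 11 * 13^(-1) mod 19 = 14

j = 14 (mod 19)


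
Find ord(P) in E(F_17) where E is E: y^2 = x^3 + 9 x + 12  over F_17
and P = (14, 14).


Compute successive multiples of P until we hit O:
  1P = (14, 14)
  2P = (8, 1)
  3P = (3, 7)
  4P = (16, 11)
  5P = (2, 2)
  6P = (2, 15)
  7P = (16, 6)
  8P = (3, 10)
  ... (continuing to 11P)
  11P = O

ord(P) = 11


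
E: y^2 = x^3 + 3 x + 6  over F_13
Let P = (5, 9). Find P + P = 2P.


Doubling: s = (3 x1^2 + a) / (2 y1)
s = (3*5^2 + 3) / (2*9) mod 13 = 0
x3 = s^2 - 2 x1 mod 13 = 0^2 - 2*5 = 3
y3 = s (x1 - x3) - y1 mod 13 = 0 * (5 - 3) - 9 = 4

2P = (3, 4)


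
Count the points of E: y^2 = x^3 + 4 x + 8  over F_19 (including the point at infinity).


For each x in F_19, count y with y^2 = x^3 + 4 x + 8 mod 19:
  x = 2: RHS = 5, y in [9, 10]  -> 2 point(s)
  x = 3: RHS = 9, y in [3, 16]  -> 2 point(s)
  x = 5: RHS = 1, y in [1, 18]  -> 2 point(s)
  x = 6: RHS = 1, y in [1, 18]  -> 2 point(s)
  x = 8: RHS = 1, y in [1, 18]  -> 2 point(s)
  x = 12: RHS = 17, y in [6, 13]  -> 2 point(s)
  x = 15: RHS = 4, y in [2, 17]  -> 2 point(s)
  x = 16: RHS = 7, y in [8, 11]  -> 2 point(s)
  x = 17: RHS = 11, y in [7, 12]  -> 2 point(s)
Affine points: 18. Add the point at infinity: total = 19.

#E(F_19) = 19


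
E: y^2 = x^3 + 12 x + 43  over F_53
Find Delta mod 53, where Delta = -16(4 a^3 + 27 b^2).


4 a^3 + 27 b^2 = 4*12^3 + 27*43^2 = 6912 + 49923 = 56835
Delta = -16 * (56835) = -909360
Delta mod 53 = 14

Delta = 14 (mod 53)


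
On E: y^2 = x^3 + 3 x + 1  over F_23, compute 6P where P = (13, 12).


k = 6 = 110_2 (binary, LSB first: 011)
Double-and-add from P = (13, 12):
  bit 0 = 0: acc unchanged = O
  bit 1 = 1: acc = O + (13, 11) = (13, 11)
  bit 2 = 1: acc = (13, 11) + (13, 12) = O

6P = O


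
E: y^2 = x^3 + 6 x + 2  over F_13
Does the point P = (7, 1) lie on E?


Check whether y^2 = x^3 + 6 x + 2 (mod 13) for (x, y) = (7, 1).
LHS: y^2 = 1^2 mod 13 = 1
RHS: x^3 + 6 x + 2 = 7^3 + 6*7 + 2 mod 13 = 10
LHS != RHS

No, not on the curve


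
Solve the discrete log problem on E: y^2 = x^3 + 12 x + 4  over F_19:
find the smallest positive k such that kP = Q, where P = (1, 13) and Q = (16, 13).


Enumerate multiples of P until we hit Q = (16, 13):
  1P = (1, 13)
  2P = (15, 14)
  3P = (0, 2)
  4P = (6, 8)
  5P = (13, 18)
  6P = (9, 9)
  7P = (14, 3)
  8P = (11, 2)
  9P = (16, 13)
Match found at i = 9.

k = 9


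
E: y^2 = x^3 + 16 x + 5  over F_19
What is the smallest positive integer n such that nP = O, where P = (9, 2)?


Compute successive multiples of P until we hit O:
  1P = (9, 2)
  2P = (10, 14)
  3P = (11, 12)
  4P = (5, 18)
  5P = (2, 8)
  6P = (13, 15)
  7P = (4, 0)
  8P = (13, 4)
  ... (continuing to 14P)
  14P = O

ord(P) = 14


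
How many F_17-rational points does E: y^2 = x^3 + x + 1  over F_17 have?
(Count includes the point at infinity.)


For each x in F_17, count y with y^2 = x^3 + 1 x + 1 mod 17:
  x = 0: RHS = 1, y in [1, 16]  -> 2 point(s)
  x = 4: RHS = 1, y in [1, 16]  -> 2 point(s)
  x = 6: RHS = 2, y in [6, 11]  -> 2 point(s)
  x = 9: RHS = 8, y in [5, 12]  -> 2 point(s)
  x = 10: RHS = 8, y in [5, 12]  -> 2 point(s)
  x = 11: RHS = 0, y in [0]  -> 1 point(s)
  x = 13: RHS = 1, y in [1, 16]  -> 2 point(s)
  x = 15: RHS = 8, y in [5, 12]  -> 2 point(s)
  x = 16: RHS = 16, y in [4, 13]  -> 2 point(s)
Affine points: 17. Add the point at infinity: total = 18.

#E(F_17) = 18


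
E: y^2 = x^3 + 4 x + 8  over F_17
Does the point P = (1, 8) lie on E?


Check whether y^2 = x^3 + 4 x + 8 (mod 17) for (x, y) = (1, 8).
LHS: y^2 = 8^2 mod 17 = 13
RHS: x^3 + 4 x + 8 = 1^3 + 4*1 + 8 mod 17 = 13
LHS = RHS

Yes, on the curve


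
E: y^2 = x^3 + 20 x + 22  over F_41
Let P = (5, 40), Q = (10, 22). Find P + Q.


P != Q, so use the chord formula.
s = (y2 - y1) / (x2 - x1) = (23) / (5) mod 41 = 21
x3 = s^2 - x1 - x2 mod 41 = 21^2 - 5 - 10 = 16
y3 = s (x1 - x3) - y1 mod 41 = 21 * (5 - 16) - 40 = 16

P + Q = (16, 16)


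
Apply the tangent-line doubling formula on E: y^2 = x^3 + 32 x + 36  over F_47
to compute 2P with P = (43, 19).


Doubling: s = (3 x1^2 + a) / (2 y1)
s = (3*43^2 + 32) / (2*19) mod 47 = 12
x3 = s^2 - 2 x1 mod 47 = 12^2 - 2*43 = 11
y3 = s (x1 - x3) - y1 mod 47 = 12 * (43 - 11) - 19 = 36

2P = (11, 36)


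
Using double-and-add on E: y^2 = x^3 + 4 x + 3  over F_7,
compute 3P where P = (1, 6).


k = 3 = 11_2 (binary, LSB first: 11)
Double-and-add from P = (1, 6):
  bit 0 = 1: acc = O + (1, 6) = (1, 6)
  bit 1 = 1: acc = (1, 6) + (5, 1) = (3, 0)

3P = (3, 0)


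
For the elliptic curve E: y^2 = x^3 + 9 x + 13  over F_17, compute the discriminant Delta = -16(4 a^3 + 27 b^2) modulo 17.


4 a^3 + 27 b^2 = 4*9^3 + 27*13^2 = 2916 + 4563 = 7479
Delta = -16 * (7479) = -119664
Delta mod 17 = 16

Delta = 16 (mod 17)


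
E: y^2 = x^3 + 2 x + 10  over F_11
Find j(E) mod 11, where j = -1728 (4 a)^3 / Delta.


Delta = -16(4 a^3 + 27 b^2) mod 11 = 2
-1728 * (4 a)^3 = -1728 * (4*2)^3 mod 11 = 5
j = 5 * 2^(-1) mod 11 = 8

j = 8 (mod 11)


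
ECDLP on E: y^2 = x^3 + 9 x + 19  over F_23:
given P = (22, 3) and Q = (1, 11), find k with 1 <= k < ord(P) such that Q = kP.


Enumerate multiples of P until we hit Q = (1, 11):
  1P = (22, 3)
  2P = (6, 6)
  3P = (21, 4)
  4P = (4, 2)
  5P = (9, 22)
  6P = (17, 18)
  7P = (16, 2)
  8P = (1, 12)
  9P = (3, 2)
  10P = (11, 0)
  11P = (3, 21)
  12P = (1, 11)
Match found at i = 12.

k = 12


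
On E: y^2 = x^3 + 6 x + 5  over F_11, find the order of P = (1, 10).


Compute successive multiples of P until we hit O:
  1P = (1, 10)
  2P = (10, 3)
  3P = (4, 7)
  4P = (7, 7)
  5P = (6, 9)
  6P = (8, 9)
  7P = (0, 4)
  8P = (2, 6)
  ... (continuing to 17P)
  17P = O

ord(P) = 17


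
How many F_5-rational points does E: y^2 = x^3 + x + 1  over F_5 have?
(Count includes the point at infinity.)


For each x in F_5, count y with y^2 = x^3 + 1 x + 1 mod 5:
  x = 0: RHS = 1, y in [1, 4]  -> 2 point(s)
  x = 2: RHS = 1, y in [1, 4]  -> 2 point(s)
  x = 3: RHS = 1, y in [1, 4]  -> 2 point(s)
  x = 4: RHS = 4, y in [2, 3]  -> 2 point(s)
Affine points: 8. Add the point at infinity: total = 9.

#E(F_5) = 9


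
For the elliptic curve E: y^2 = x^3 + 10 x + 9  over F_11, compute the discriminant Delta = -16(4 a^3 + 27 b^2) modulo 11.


4 a^3 + 27 b^2 = 4*10^3 + 27*9^2 = 4000 + 2187 = 6187
Delta = -16 * (6187) = -98992
Delta mod 11 = 8

Delta = 8 (mod 11)


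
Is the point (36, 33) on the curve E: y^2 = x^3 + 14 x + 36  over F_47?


Check whether y^2 = x^3 + 14 x + 36 (mod 47) for (x, y) = (36, 33).
LHS: y^2 = 33^2 mod 47 = 8
RHS: x^3 + 14 x + 36 = 36^3 + 14*36 + 36 mod 47 = 8
LHS = RHS

Yes, on the curve


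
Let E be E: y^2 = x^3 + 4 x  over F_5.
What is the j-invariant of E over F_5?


Delta = -16(4 a^3 + 27 b^2) mod 5 = 4
-1728 * (4 a)^3 = -1728 * (4*4)^3 mod 5 = 2
j = 2 * 4^(-1) mod 5 = 3

j = 3 (mod 5)


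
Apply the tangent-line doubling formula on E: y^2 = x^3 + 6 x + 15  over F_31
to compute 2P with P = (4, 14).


Doubling: s = (3 x1^2 + a) / (2 y1)
s = (3*4^2 + 6) / (2*14) mod 31 = 13
x3 = s^2 - 2 x1 mod 31 = 13^2 - 2*4 = 6
y3 = s (x1 - x3) - y1 mod 31 = 13 * (4 - 6) - 14 = 22

2P = (6, 22)


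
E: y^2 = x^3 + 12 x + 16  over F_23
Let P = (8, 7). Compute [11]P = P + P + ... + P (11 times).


k = 11 = 1011_2 (binary, LSB first: 1101)
Double-and-add from P = (8, 7):
  bit 0 = 1: acc = O + (8, 7) = (8, 7)
  bit 1 = 1: acc = (8, 7) + (2, 18) = (17, 21)
  bit 2 = 0: acc unchanged = (17, 21)
  bit 3 = 1: acc = (17, 21) + (15, 12) = (17, 2)

11P = (17, 2)


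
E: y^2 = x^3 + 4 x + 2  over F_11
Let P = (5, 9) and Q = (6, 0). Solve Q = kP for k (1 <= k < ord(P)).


Enumerate multiples of P until we hit Q = (6, 0):
  1P = (5, 9)
  2P = (4, 7)
  3P = (6, 0)
Match found at i = 3.

k = 3


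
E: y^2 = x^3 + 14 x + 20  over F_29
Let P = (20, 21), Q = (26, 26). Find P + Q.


P != Q, so use the chord formula.
s = (y2 - y1) / (x2 - x1) = (5) / (6) mod 29 = 25
x3 = s^2 - x1 - x2 mod 29 = 25^2 - 20 - 26 = 28
y3 = s (x1 - x3) - y1 mod 29 = 25 * (20 - 28) - 21 = 11

P + Q = (28, 11)


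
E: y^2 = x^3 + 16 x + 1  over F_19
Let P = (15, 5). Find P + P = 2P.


Doubling: s = (3 x1^2 + a) / (2 y1)
s = (3*15^2 + 16) / (2*5) mod 19 = 14
x3 = s^2 - 2 x1 mod 19 = 14^2 - 2*15 = 14
y3 = s (x1 - x3) - y1 mod 19 = 14 * (15 - 14) - 5 = 9

2P = (14, 9)


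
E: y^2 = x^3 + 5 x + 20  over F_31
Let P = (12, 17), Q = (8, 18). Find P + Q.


P != Q, so use the chord formula.
s = (y2 - y1) / (x2 - x1) = (1) / (27) mod 31 = 23
x3 = s^2 - x1 - x2 mod 31 = 23^2 - 12 - 8 = 13
y3 = s (x1 - x3) - y1 mod 31 = 23 * (12 - 13) - 17 = 22

P + Q = (13, 22)


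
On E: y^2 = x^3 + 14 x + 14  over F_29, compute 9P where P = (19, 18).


k = 9 = 1001_2 (binary, LSB first: 1001)
Double-and-add from P = (19, 18):
  bit 0 = 1: acc = O + (19, 18) = (19, 18)
  bit 1 = 0: acc unchanged = (19, 18)
  bit 2 = 0: acc unchanged = (19, 18)
  bit 3 = 1: acc = (19, 18) + (24, 15) = (20, 0)

9P = (20, 0)


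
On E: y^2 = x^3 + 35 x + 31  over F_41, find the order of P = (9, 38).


Compute successive multiples of P until we hit O:
  1P = (9, 38)
  2P = (15, 35)
  3P = (7, 2)
  4P = (21, 33)
  5P = (20, 11)
  6P = (37, 27)
  7P = (11, 36)
  8P = (22, 16)
  ... (continuing to 37P)
  37P = O

ord(P) = 37


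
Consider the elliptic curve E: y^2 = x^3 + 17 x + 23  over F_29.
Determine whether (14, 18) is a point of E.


Check whether y^2 = x^3 + 17 x + 23 (mod 29) for (x, y) = (14, 18).
LHS: y^2 = 18^2 mod 29 = 5
RHS: x^3 + 17 x + 23 = 14^3 + 17*14 + 23 mod 29 = 18
LHS != RHS

No, not on the curve


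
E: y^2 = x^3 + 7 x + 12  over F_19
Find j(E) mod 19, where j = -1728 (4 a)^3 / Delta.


Delta = -16(4 a^3 + 27 b^2) mod 19 = 10
-1728 * (4 a)^3 = -1728 * (4*7)^3 mod 19 = 7
j = 7 * 10^(-1) mod 19 = 14

j = 14 (mod 19)


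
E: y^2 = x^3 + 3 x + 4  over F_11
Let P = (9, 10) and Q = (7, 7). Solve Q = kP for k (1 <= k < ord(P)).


Enumerate multiples of P until we hit Q = (7, 7):
  1P = (9, 10)
  2P = (8, 10)
  3P = (5, 1)
  4P = (0, 2)
  5P = (7, 4)
  6P = (4, 5)
  7P = (10, 0)
  8P = (4, 6)
  9P = (7, 7)
Match found at i = 9.

k = 9


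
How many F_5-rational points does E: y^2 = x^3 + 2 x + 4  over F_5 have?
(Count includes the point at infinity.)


For each x in F_5, count y with y^2 = x^3 + 2 x + 4 mod 5:
  x = 0: RHS = 4, y in [2, 3]  -> 2 point(s)
  x = 2: RHS = 1, y in [1, 4]  -> 2 point(s)
  x = 4: RHS = 1, y in [1, 4]  -> 2 point(s)
Affine points: 6. Add the point at infinity: total = 7.

#E(F_5) = 7


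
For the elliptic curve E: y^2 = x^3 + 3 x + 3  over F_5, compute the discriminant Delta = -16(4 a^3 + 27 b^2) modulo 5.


4 a^3 + 27 b^2 = 4*3^3 + 27*3^2 = 108 + 243 = 351
Delta = -16 * (351) = -5616
Delta mod 5 = 4

Delta = 4 (mod 5)


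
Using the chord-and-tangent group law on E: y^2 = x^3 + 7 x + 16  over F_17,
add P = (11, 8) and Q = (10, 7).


P != Q, so use the chord formula.
s = (y2 - y1) / (x2 - x1) = (16) / (16) mod 17 = 1
x3 = s^2 - x1 - x2 mod 17 = 1^2 - 11 - 10 = 14
y3 = s (x1 - x3) - y1 mod 17 = 1 * (11 - 14) - 8 = 6

P + Q = (14, 6)


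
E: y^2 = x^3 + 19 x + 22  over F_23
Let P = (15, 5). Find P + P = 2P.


Doubling: s = (3 x1^2 + a) / (2 y1)
s = (3*15^2 + 19) / (2*5) mod 23 = 5
x3 = s^2 - 2 x1 mod 23 = 5^2 - 2*15 = 18
y3 = s (x1 - x3) - y1 mod 23 = 5 * (15 - 18) - 5 = 3

2P = (18, 3)


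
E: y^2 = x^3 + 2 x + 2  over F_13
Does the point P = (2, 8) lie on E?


Check whether y^2 = x^3 + 2 x + 2 (mod 13) for (x, y) = (2, 8).
LHS: y^2 = 8^2 mod 13 = 12
RHS: x^3 + 2 x + 2 = 2^3 + 2*2 + 2 mod 13 = 1
LHS != RHS

No, not on the curve


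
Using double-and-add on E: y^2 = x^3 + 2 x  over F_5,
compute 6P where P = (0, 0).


k = 6 = 110_2 (binary, LSB first: 011)
Double-and-add from P = (0, 0):
  bit 0 = 0: acc unchanged = O
  bit 1 = 1: acc = O + O = O
  bit 2 = 1: acc = O + O = O

6P = O


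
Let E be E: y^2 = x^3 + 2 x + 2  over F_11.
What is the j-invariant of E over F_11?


Delta = -16(4 a^3 + 27 b^2) mod 11 = 4
-1728 * (4 a)^3 = -1728 * (4*2)^3 mod 11 = 5
j = 5 * 4^(-1) mod 11 = 4

j = 4 (mod 11)


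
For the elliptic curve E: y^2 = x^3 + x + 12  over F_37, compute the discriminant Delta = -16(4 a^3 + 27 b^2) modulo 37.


4 a^3 + 27 b^2 = 4*1^3 + 27*12^2 = 4 + 3888 = 3892
Delta = -16 * (3892) = -62272
Delta mod 37 = 36

Delta = 36 (mod 37)


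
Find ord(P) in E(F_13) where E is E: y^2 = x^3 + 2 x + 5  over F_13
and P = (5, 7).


Compute successive multiples of P until we hit O:
  1P = (5, 7)
  2P = (4, 5)
  3P = (8, 0)
  4P = (4, 8)
  5P = (5, 6)
  6P = O

ord(P) = 6


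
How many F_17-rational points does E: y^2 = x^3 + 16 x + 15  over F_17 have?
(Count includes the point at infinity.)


For each x in F_17, count y with y^2 = x^3 + 16 x + 15 mod 17:
  x = 0: RHS = 15, y in [7, 10]  -> 2 point(s)
  x = 1: RHS = 15, y in [7, 10]  -> 2 point(s)
  x = 2: RHS = 4, y in [2, 15]  -> 2 point(s)
  x = 5: RHS = 16, y in [4, 13]  -> 2 point(s)
  x = 6: RHS = 4, y in [2, 15]  -> 2 point(s)
  x = 8: RHS = 9, y in [3, 14]  -> 2 point(s)
  x = 9: RHS = 4, y in [2, 15]  -> 2 point(s)
  x = 10: RHS = 2, y in [6, 11]  -> 2 point(s)
  x = 11: RHS = 9, y in [3, 14]  -> 2 point(s)
  x = 14: RHS = 8, y in [5, 12]  -> 2 point(s)
  x = 15: RHS = 9, y in [3, 14]  -> 2 point(s)
  x = 16: RHS = 15, y in [7, 10]  -> 2 point(s)
Affine points: 24. Add the point at infinity: total = 25.

#E(F_17) = 25


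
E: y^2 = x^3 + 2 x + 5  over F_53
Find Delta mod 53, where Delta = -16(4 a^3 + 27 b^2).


4 a^3 + 27 b^2 = 4*2^3 + 27*5^2 = 32 + 675 = 707
Delta = -16 * (707) = -11312
Delta mod 53 = 30

Delta = 30 (mod 53)


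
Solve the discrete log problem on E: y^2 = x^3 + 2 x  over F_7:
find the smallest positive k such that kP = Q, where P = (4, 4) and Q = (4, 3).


Enumerate multiples of P until we hit Q = (4, 3):
  1P = (4, 4)
  2P = (0, 0)
  3P = (4, 3)
Match found at i = 3.

k = 3


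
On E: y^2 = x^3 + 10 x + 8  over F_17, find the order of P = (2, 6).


Compute successive multiples of P until we hit O:
  1P = (2, 6)
  2P = (14, 6)
  3P = (1, 11)
  4P = (5, 9)
  5P = (11, 2)
  6P = (0, 12)
  7P = (7, 9)
  8P = (7, 8)
  ... (continuing to 15P)
  15P = O

ord(P) = 15


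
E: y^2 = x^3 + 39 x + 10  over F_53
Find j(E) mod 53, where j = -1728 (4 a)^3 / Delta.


Delta = -16(4 a^3 + 27 b^2) mod 53 = 22
-1728 * (4 a)^3 = -1728 * (4*39)^3 mod 53 = 16
j = 16 * 22^(-1) mod 53 = 20

j = 20 (mod 53)


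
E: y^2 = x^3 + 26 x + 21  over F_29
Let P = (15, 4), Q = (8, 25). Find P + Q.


P != Q, so use the chord formula.
s = (y2 - y1) / (x2 - x1) = (21) / (22) mod 29 = 26
x3 = s^2 - x1 - x2 mod 29 = 26^2 - 15 - 8 = 15
y3 = s (x1 - x3) - y1 mod 29 = 26 * (15 - 15) - 4 = 25

P + Q = (15, 25)


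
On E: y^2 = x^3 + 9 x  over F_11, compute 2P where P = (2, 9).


Doubling: s = (3 x1^2 + a) / (2 y1)
s = (3*2^2 + 9) / (2*9) mod 11 = 3
x3 = s^2 - 2 x1 mod 11 = 3^2 - 2*2 = 5
y3 = s (x1 - x3) - y1 mod 11 = 3 * (2 - 5) - 9 = 4

2P = (5, 4)


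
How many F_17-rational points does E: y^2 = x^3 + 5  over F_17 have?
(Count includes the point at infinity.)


For each x in F_17, count y with y^2 = x^3 + 0 x + 5 mod 17:
  x = 2: RHS = 13, y in [8, 9]  -> 2 point(s)
  x = 3: RHS = 15, y in [7, 10]  -> 2 point(s)
  x = 4: RHS = 1, y in [1, 16]  -> 2 point(s)
  x = 6: RHS = 0, y in [0]  -> 1 point(s)
  x = 7: RHS = 8, y in [5, 12]  -> 2 point(s)
  x = 10: RHS = 2, y in [6, 11]  -> 2 point(s)
  x = 12: RHS = 16, y in [4, 13]  -> 2 point(s)
  x = 13: RHS = 9, y in [3, 14]  -> 2 point(s)
  x = 16: RHS = 4, y in [2, 15]  -> 2 point(s)
Affine points: 17. Add the point at infinity: total = 18.

#E(F_17) = 18


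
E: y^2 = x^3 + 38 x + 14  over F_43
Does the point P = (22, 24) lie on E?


Check whether y^2 = x^3 + 38 x + 14 (mod 43) for (x, y) = (22, 24).
LHS: y^2 = 24^2 mod 43 = 17
RHS: x^3 + 38 x + 14 = 22^3 + 38*22 + 14 mod 43 = 17
LHS = RHS

Yes, on the curve


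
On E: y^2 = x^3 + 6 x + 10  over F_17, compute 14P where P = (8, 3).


k = 14 = 1110_2 (binary, LSB first: 0111)
Double-and-add from P = (8, 3):
  bit 0 = 0: acc unchanged = O
  bit 1 = 1: acc = O + (2, 8) = (2, 8)
  bit 2 = 1: acc = (2, 8) + (14, 4) = (3, 15)
  bit 3 = 1: acc = (3, 15) + (10, 4) = (3, 2)

14P = (3, 2)


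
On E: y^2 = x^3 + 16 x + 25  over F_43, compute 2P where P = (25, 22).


Doubling: s = (3 x1^2 + a) / (2 y1)
s = (3*25^2 + 16) / (2*22) mod 43 = 42
x3 = s^2 - 2 x1 mod 43 = 42^2 - 2*25 = 37
y3 = s (x1 - x3) - y1 mod 43 = 42 * (25 - 37) - 22 = 33

2P = (37, 33)


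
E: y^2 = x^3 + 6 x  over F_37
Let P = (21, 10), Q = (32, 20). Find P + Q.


P != Q, so use the chord formula.
s = (y2 - y1) / (x2 - x1) = (10) / (11) mod 37 = 11
x3 = s^2 - x1 - x2 mod 37 = 11^2 - 21 - 32 = 31
y3 = s (x1 - x3) - y1 mod 37 = 11 * (21 - 31) - 10 = 28

P + Q = (31, 28)


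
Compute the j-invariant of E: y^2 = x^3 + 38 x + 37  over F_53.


Delta = -16(4 a^3 + 27 b^2) mod 53 = 44
-1728 * (4 a)^3 = -1728 * (4*38)^3 mod 53 = 5
j = 5 * 44^(-1) mod 53 = 23

j = 23 (mod 53)


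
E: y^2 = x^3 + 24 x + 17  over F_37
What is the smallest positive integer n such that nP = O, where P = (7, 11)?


Compute successive multiples of P until we hit O:
  1P = (7, 11)
  2P = (2, 6)
  3P = (29, 4)
  4P = (5, 22)
  5P = (9, 0)
  6P = (5, 15)
  7P = (29, 33)
  8P = (2, 31)
  ... (continuing to 10P)
  10P = O

ord(P) = 10


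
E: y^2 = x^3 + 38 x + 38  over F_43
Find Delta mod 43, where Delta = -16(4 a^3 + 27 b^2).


4 a^3 + 27 b^2 = 4*38^3 + 27*38^2 = 219488 + 38988 = 258476
Delta = -16 * (258476) = -4135616
Delta mod 43 = 38

Delta = 38 (mod 43)


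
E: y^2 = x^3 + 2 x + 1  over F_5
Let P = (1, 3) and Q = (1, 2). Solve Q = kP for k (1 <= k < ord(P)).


Enumerate multiples of P until we hit Q = (1, 2):
  1P = (1, 3)
  2P = (3, 2)
  3P = (0, 4)
  4P = (0, 1)
  5P = (3, 3)
  6P = (1, 2)
Match found at i = 6.

k = 6


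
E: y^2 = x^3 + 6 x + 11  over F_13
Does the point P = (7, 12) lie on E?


Check whether y^2 = x^3 + 6 x + 11 (mod 13) for (x, y) = (7, 12).
LHS: y^2 = 12^2 mod 13 = 1
RHS: x^3 + 6 x + 11 = 7^3 + 6*7 + 11 mod 13 = 6
LHS != RHS

No, not on the curve


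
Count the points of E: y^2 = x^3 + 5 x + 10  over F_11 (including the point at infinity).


For each x in F_11, count y with y^2 = x^3 + 5 x + 10 mod 11:
  x = 1: RHS = 5, y in [4, 7]  -> 2 point(s)
  x = 6: RHS = 3, y in [5, 6]  -> 2 point(s)
  x = 7: RHS = 3, y in [5, 6]  -> 2 point(s)
  x = 8: RHS = 1, y in [1, 10]  -> 2 point(s)
  x = 9: RHS = 3, y in [5, 6]  -> 2 point(s)
  x = 10: RHS = 4, y in [2, 9]  -> 2 point(s)
Affine points: 12. Add the point at infinity: total = 13.

#E(F_11) = 13


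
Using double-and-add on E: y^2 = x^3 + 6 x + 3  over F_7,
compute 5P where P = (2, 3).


k = 5 = 101_2 (binary, LSB first: 101)
Double-and-add from P = (2, 3):
  bit 0 = 1: acc = O + (2, 3) = (2, 3)
  bit 1 = 0: acc unchanged = (2, 3)
  bit 2 = 1: acc = (2, 3) + (5, 5) = (2, 4)

5P = (2, 4)


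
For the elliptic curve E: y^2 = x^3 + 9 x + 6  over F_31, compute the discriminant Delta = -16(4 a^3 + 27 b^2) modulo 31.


4 a^3 + 27 b^2 = 4*9^3 + 27*6^2 = 2916 + 972 = 3888
Delta = -16 * (3888) = -62208
Delta mod 31 = 9

Delta = 9 (mod 31)


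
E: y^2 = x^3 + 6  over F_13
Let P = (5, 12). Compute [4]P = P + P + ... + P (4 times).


k = 4 = 100_2 (binary, LSB first: 001)
Double-and-add from P = (5, 12):
  bit 0 = 0: acc unchanged = O
  bit 1 = 0: acc unchanged = O
  bit 2 = 1: acc = O + (6, 12) = (6, 12)

4P = (6, 12)


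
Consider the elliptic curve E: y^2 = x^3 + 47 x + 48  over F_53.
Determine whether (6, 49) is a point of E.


Check whether y^2 = x^3 + 47 x + 48 (mod 53) for (x, y) = (6, 49).
LHS: y^2 = 49^2 mod 53 = 16
RHS: x^3 + 47 x + 48 = 6^3 + 47*6 + 48 mod 53 = 16
LHS = RHS

Yes, on the curve


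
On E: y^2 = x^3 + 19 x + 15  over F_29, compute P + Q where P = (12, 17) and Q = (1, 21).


P != Q, so use the chord formula.
s = (y2 - y1) / (x2 - x1) = (4) / (18) mod 29 = 26
x3 = s^2 - x1 - x2 mod 29 = 26^2 - 12 - 1 = 25
y3 = s (x1 - x3) - y1 mod 29 = 26 * (12 - 25) - 17 = 22

P + Q = (25, 22)


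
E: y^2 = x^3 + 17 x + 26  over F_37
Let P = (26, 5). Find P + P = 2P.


Doubling: s = (3 x1^2 + a) / (2 y1)
s = (3*26^2 + 17) / (2*5) mod 37 = 1
x3 = s^2 - 2 x1 mod 37 = 1^2 - 2*26 = 23
y3 = s (x1 - x3) - y1 mod 37 = 1 * (26 - 23) - 5 = 35

2P = (23, 35)


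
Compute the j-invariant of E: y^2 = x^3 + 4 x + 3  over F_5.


Delta = -16(4 a^3 + 27 b^2) mod 5 = 1
-1728 * (4 a)^3 = -1728 * (4*4)^3 mod 5 = 2
j = 2 * 1^(-1) mod 5 = 2

j = 2 (mod 5)


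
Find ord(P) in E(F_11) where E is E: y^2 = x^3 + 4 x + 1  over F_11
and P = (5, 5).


Compute successive multiples of P until we hit O:
  1P = (5, 5)
  2P = (5, 6)
  3P = O

ord(P) = 3


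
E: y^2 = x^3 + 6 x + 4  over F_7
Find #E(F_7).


For each x in F_7, count y with y^2 = x^3 + 6 x + 4 mod 7:
  x = 0: RHS = 4, y in [2, 5]  -> 2 point(s)
  x = 1: RHS = 4, y in [2, 5]  -> 2 point(s)
  x = 3: RHS = 0, y in [0]  -> 1 point(s)
  x = 4: RHS = 1, y in [1, 6]  -> 2 point(s)
  x = 6: RHS = 4, y in [2, 5]  -> 2 point(s)
Affine points: 9. Add the point at infinity: total = 10.

#E(F_7) = 10


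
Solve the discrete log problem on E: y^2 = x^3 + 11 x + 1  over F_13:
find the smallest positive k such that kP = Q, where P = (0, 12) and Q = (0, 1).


Enumerate multiples of P until we hit Q = (0, 1):
  1P = (0, 12)
  2P = (1, 0)
  3P = (0, 1)
Match found at i = 3.

k = 3


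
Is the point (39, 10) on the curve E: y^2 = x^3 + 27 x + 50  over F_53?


Check whether y^2 = x^3 + 27 x + 50 (mod 53) for (x, y) = (39, 10).
LHS: y^2 = 10^2 mod 53 = 47
RHS: x^3 + 27 x + 50 = 39^3 + 27*39 + 50 mod 53 = 2
LHS != RHS

No, not on the curve


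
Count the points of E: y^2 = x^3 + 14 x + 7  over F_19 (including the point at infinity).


For each x in F_19, count y with y^2 = x^3 + 14 x + 7 mod 19:
  x = 0: RHS = 7, y in [8, 11]  -> 2 point(s)
  x = 2: RHS = 5, y in [9, 10]  -> 2 point(s)
  x = 3: RHS = 0, y in [0]  -> 1 point(s)
  x = 7: RHS = 11, y in [7, 12]  -> 2 point(s)
  x = 8: RHS = 4, y in [2, 17]  -> 2 point(s)
  x = 9: RHS = 7, y in [8, 11]  -> 2 point(s)
  x = 10: RHS = 7, y in [8, 11]  -> 2 point(s)
  x = 13: RHS = 11, y in [7, 12]  -> 2 point(s)
  x = 15: RHS = 1, y in [1, 18]  -> 2 point(s)
  x = 17: RHS = 9, y in [3, 16]  -> 2 point(s)
  x = 18: RHS = 11, y in [7, 12]  -> 2 point(s)
Affine points: 21. Add the point at infinity: total = 22.

#E(F_19) = 22


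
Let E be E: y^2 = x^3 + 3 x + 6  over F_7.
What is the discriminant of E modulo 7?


4 a^3 + 27 b^2 = 4*3^3 + 27*6^2 = 108 + 972 = 1080
Delta = -16 * (1080) = -17280
Delta mod 7 = 3

Delta = 3 (mod 7)


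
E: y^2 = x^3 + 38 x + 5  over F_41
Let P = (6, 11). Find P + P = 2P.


Doubling: s = (3 x1^2 + a) / (2 y1)
s = (3*6^2 + 38) / (2*11) mod 41 = 29
x3 = s^2 - 2 x1 mod 41 = 29^2 - 2*6 = 9
y3 = s (x1 - x3) - y1 mod 41 = 29 * (6 - 9) - 11 = 25

2P = (9, 25)


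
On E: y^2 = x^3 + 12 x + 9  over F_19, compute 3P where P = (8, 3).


k = 3 = 11_2 (binary, LSB first: 11)
Double-and-add from P = (8, 3):
  bit 0 = 1: acc = O + (8, 3) = (8, 3)
  bit 1 = 1: acc = (8, 3) + (0, 3) = (11, 16)

3P = (11, 16)


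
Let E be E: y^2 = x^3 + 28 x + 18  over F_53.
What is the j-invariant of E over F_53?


Delta = -16(4 a^3 + 27 b^2) mod 53 = 1
-1728 * (4 a)^3 = -1728 * (4*28)^3 mod 53 = 31
j = 31 * 1^(-1) mod 53 = 31

j = 31 (mod 53)
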